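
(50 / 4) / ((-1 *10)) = -5 / 4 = -1.25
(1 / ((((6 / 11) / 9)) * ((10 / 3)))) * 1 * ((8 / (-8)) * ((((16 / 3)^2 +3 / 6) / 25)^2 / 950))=-2985851 / 427500000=-0.01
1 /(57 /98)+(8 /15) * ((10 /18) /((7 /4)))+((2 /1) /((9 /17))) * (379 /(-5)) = -5107604 /17955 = -284.47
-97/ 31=-3.13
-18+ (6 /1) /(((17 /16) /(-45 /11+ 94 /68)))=-105846 /3179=-33.30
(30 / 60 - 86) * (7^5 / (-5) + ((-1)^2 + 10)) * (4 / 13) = 5729184 / 65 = 88141.29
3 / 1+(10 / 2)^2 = 28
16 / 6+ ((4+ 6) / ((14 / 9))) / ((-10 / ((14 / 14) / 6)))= 215 / 84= 2.56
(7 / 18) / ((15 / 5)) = 7 / 54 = 0.13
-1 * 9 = -9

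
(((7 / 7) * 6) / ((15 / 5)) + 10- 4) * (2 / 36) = 4 / 9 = 0.44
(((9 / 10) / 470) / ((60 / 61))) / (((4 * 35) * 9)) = 61 / 39480000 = 0.00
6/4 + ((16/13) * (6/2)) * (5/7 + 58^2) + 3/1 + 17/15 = 33931699/2730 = 12429.19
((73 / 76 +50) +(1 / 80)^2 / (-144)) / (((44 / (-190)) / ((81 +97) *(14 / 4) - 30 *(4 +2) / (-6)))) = -582697485193 / 4055040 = -143697.10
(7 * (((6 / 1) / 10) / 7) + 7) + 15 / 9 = 139 / 15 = 9.27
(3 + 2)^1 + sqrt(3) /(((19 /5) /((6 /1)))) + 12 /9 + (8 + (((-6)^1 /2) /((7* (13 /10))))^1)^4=30* sqrt(3) /19 + 713406137107 /205724883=3470.50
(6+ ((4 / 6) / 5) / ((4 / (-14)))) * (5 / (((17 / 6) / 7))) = 1162 / 17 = 68.35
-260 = -260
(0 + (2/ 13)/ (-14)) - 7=-638/ 91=-7.01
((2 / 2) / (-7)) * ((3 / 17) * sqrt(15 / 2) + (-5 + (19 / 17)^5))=4623186 / 9938999 - 3 * sqrt(30) / 238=0.40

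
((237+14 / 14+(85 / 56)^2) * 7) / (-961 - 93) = -44329 / 27776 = -1.60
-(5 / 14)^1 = -5 / 14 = -0.36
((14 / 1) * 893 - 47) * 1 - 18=12437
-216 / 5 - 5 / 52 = -11257 / 260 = -43.30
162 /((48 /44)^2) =1089 /8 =136.12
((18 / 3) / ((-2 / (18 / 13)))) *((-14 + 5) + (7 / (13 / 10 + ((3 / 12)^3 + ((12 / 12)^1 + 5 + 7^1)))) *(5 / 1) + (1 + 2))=97716 / 6617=14.77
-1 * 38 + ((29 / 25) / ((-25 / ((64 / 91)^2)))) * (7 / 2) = -28155642 / 739375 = -38.08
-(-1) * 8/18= 4/9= 0.44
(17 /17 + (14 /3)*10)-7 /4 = 551 /12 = 45.92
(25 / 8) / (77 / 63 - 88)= -225 / 6248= -0.04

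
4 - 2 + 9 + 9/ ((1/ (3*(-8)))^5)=-71663605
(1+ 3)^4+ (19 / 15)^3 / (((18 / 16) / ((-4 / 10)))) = 38770256 / 151875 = 255.28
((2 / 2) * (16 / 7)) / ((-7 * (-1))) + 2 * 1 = 114 / 49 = 2.33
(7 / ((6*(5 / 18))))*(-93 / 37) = -1953 / 185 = -10.56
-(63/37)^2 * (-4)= 15876/1369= 11.60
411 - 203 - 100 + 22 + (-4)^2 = 146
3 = 3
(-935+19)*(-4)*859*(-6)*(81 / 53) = -1529624736 / 53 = -28860844.08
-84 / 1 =-84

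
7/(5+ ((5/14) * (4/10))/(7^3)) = 16807/12006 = 1.40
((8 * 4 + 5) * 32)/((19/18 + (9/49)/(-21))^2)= 45132038784/41770369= 1080.48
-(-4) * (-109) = -436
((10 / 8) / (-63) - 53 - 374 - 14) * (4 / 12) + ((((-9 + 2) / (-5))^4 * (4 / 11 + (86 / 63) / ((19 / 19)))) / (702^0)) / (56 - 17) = -3307121261 / 22522500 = -146.84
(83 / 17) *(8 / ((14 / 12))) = 3984 / 119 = 33.48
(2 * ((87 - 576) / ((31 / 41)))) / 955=-40098 / 29605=-1.35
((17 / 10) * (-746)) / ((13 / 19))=-120479 / 65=-1853.52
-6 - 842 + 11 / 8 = -6773 / 8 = -846.62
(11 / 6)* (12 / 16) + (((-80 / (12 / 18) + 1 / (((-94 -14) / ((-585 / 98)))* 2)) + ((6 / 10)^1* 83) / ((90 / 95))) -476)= -542.03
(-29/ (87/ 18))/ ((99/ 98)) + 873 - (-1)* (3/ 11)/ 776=22203697/ 25608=867.06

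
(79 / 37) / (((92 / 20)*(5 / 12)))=948 / 851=1.11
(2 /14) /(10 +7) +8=8.01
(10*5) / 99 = 50 / 99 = 0.51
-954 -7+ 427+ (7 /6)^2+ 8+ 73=-16259 /36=-451.64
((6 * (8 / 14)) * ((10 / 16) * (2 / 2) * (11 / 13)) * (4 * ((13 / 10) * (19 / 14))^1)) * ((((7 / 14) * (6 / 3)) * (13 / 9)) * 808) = 2195336 / 147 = 14934.26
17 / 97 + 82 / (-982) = 4370 / 47627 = 0.09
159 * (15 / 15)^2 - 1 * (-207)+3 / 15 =1831 / 5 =366.20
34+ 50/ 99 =3416/ 99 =34.51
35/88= 0.40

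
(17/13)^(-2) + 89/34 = 1851/578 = 3.20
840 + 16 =856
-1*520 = -520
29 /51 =0.57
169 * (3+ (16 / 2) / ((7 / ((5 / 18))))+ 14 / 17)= 749515 / 1071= 699.83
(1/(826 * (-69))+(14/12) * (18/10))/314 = 149608/22370145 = 0.01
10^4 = 10000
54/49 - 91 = -89.90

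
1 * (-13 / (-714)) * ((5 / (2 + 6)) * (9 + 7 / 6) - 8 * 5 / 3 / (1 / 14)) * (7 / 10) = -7501 / 3264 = -2.30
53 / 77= 0.69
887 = 887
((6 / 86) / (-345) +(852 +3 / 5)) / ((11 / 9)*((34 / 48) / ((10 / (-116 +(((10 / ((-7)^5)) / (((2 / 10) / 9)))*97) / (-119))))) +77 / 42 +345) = 107140461435504 / 42322456445149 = 2.53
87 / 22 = 3.95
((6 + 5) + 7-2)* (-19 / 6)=-152 / 3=-50.67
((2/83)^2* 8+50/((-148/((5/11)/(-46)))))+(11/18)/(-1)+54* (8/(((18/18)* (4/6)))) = 1502974207271/2321565444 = 647.40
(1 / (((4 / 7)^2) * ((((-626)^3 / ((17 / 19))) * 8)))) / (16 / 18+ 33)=-7497 / 181964391541760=-0.00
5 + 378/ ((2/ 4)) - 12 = 749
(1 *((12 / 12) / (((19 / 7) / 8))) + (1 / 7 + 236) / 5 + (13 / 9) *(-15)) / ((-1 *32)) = -14219 / 15960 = -0.89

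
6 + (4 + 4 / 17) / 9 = 110 / 17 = 6.47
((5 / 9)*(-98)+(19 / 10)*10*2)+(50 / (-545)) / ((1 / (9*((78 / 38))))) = -338098 / 18639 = -18.14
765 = 765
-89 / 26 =-3.42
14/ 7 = 2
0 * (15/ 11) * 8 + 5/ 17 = 5/ 17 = 0.29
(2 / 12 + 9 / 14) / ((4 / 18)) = 3.64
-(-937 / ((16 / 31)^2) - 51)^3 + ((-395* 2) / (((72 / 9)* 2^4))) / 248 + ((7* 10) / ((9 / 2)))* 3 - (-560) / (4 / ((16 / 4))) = 70896884446600089461 / 1560281088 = 45438533474.42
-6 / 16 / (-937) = 3 / 7496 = 0.00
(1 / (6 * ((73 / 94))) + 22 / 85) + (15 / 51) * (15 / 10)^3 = 218329 / 148920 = 1.47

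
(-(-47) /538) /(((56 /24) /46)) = 3243 /1883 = 1.72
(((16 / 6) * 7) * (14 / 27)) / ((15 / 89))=69776 / 1215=57.43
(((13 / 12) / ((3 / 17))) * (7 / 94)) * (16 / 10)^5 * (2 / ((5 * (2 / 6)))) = 12673024 / 2203125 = 5.75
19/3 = 6.33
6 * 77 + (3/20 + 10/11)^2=22415089/48400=463.12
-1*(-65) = 65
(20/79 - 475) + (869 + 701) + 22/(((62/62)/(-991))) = -1635833/79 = -20706.75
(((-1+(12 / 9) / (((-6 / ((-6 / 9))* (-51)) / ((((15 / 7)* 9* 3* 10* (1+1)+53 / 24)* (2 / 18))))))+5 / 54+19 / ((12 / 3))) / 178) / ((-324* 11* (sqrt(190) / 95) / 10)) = -18053215* sqrt(190) / 660409684704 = -0.00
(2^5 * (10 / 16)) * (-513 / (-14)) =5130 / 7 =732.86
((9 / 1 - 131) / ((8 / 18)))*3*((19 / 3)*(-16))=83448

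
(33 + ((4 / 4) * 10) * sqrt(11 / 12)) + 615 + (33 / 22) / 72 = 5 * sqrt(33) / 3 + 31105 / 48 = 657.60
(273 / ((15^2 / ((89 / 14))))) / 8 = 1157 / 1200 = 0.96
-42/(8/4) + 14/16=-20.12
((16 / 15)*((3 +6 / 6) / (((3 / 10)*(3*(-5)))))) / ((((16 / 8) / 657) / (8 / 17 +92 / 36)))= -2163136 / 2295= -942.54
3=3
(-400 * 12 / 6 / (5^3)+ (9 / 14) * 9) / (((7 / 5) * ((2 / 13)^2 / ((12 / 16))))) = -21801 / 1568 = -13.90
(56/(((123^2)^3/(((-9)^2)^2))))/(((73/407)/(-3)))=-615384/346757609593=-0.00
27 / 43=0.63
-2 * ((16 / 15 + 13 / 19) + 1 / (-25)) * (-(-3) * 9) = -43884 / 475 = -92.39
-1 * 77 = -77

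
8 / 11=0.73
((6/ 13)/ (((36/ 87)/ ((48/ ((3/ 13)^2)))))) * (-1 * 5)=-15080/ 3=-5026.67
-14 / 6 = -7 / 3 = -2.33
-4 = -4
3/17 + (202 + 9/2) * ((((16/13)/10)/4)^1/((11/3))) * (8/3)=58313/12155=4.80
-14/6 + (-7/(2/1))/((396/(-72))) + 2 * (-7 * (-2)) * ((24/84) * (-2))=-584/33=-17.70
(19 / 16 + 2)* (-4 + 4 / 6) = -85 / 8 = -10.62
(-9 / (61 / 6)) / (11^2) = -54 / 7381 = -0.01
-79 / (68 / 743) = -58697 / 68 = -863.19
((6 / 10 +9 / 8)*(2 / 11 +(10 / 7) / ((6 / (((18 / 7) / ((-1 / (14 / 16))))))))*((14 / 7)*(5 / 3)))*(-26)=32591 / 616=52.91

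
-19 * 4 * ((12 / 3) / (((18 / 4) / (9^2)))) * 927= -5072544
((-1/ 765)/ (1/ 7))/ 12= -7/ 9180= -0.00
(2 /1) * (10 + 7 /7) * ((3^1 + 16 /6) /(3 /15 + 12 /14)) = 13090 /111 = 117.93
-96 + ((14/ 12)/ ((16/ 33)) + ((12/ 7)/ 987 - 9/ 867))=-1993557261/ 21298144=-93.60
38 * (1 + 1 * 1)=76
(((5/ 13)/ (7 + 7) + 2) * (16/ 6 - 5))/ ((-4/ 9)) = 1107/ 104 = 10.64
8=8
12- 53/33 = 343/33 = 10.39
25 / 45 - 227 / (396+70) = 287 / 4194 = 0.07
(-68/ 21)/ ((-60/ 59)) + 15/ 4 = 8737/ 1260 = 6.93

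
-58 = -58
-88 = -88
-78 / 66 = -13 / 11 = -1.18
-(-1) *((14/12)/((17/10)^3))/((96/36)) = 875/9826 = 0.09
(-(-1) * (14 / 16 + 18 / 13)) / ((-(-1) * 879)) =235 / 91416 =0.00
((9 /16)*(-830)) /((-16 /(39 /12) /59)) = 2864745 /512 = 5595.21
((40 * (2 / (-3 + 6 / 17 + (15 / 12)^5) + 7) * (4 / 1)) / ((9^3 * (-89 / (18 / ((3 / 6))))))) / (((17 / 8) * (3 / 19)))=-1636852736 / 518031531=-3.16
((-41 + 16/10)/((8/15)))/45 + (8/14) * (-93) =-46019/840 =-54.78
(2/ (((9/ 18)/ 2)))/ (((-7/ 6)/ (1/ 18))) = -8/ 21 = -0.38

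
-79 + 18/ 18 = -78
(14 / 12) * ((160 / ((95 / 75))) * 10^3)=2800000 / 19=147368.42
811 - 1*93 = 718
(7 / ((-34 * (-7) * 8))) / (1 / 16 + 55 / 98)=49 / 8313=0.01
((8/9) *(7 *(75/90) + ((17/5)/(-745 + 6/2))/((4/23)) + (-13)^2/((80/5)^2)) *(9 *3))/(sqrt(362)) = 9213349 *sqrt(362)/21488320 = 8.16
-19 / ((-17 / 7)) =133 / 17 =7.82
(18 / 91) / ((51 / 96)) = 576 / 1547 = 0.37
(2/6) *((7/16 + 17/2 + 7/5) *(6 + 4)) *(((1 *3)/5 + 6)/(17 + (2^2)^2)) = 6.89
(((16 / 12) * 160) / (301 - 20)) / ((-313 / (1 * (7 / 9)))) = -4480 / 2374731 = -0.00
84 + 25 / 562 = 47233 / 562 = 84.04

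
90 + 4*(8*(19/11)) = 1598/11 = 145.27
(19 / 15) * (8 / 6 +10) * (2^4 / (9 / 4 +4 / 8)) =41344 / 495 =83.52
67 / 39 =1.72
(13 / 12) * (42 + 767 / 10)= 15431 / 120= 128.59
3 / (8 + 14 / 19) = 57 / 166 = 0.34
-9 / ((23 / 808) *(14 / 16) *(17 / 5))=-290880 / 2737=-106.28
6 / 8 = 3 / 4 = 0.75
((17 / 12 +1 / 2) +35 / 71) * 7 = 14371 / 852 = 16.87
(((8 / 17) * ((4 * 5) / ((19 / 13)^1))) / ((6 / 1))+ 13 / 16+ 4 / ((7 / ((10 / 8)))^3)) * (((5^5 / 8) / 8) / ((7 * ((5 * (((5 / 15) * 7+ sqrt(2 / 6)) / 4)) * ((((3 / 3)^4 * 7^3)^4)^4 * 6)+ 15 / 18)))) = 5179338456970620989568199307580692404948614833125 / 234587480851548142708387248260132443325531184631748326534805815858870060252669732458295328 - 616331106916239779802248980493924246438818125 * sqrt(3) / 195408147314908906879123072269997870325307109230944045426743703339333661185064333576256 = 0.00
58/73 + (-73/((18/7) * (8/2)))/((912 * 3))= 11388233/14380416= 0.79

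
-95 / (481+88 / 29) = -2755 / 14037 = -0.20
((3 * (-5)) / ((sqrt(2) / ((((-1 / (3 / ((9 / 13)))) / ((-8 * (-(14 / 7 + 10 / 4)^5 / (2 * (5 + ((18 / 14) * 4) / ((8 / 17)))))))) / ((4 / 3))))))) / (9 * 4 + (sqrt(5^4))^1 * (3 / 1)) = 1115 * sqrt(2) / 44181774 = 0.00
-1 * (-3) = 3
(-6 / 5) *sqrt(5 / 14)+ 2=1.28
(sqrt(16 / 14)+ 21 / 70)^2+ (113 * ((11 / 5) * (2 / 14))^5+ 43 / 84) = 6 * sqrt(14) / 35+ 329510789 / 157565625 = 2.73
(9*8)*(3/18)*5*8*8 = 3840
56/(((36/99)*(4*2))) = 19.25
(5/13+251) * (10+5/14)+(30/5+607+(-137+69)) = 286525/91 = 3148.63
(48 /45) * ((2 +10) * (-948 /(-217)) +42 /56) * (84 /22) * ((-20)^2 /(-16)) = -5414.08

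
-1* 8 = -8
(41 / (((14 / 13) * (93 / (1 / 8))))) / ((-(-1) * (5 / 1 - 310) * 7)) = -533 / 22238160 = -0.00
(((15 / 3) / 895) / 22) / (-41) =-0.00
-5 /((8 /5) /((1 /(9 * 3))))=-25 /216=-0.12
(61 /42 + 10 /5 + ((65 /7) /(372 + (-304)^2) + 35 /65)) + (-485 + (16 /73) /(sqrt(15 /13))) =-12184500079 /25331124 + 16 * sqrt(195) /1095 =-480.81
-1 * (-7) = 7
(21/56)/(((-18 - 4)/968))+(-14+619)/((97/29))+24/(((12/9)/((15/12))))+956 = 110859/97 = 1142.88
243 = 243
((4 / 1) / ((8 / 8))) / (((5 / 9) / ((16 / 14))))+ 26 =34.23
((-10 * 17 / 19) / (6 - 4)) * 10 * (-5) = 4250 / 19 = 223.68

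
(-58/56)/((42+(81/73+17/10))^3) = -2820373250/245007570090017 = -0.00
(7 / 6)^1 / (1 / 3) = 7 / 2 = 3.50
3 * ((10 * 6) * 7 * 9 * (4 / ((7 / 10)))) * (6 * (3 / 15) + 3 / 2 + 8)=693360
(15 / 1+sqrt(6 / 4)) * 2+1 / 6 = sqrt(6)+181 / 6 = 32.62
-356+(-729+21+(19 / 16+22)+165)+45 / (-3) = -890.81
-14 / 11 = -1.27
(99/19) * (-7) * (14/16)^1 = -31.91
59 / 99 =0.60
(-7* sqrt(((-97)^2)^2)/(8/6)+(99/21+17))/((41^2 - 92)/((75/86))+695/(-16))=-414754500/14940373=-27.76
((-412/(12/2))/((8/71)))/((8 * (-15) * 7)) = 7313/10080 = 0.73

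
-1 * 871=-871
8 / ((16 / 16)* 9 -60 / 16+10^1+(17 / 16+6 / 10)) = 640 / 1353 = 0.47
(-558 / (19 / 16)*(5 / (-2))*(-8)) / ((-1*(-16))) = -11160 / 19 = -587.37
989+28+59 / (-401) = 407758 / 401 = 1016.85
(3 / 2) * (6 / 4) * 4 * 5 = 45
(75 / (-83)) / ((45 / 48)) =-80 / 83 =-0.96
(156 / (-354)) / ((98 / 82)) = -1066 / 2891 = -0.37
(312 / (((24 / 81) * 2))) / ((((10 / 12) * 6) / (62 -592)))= -55809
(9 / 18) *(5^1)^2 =25 / 2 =12.50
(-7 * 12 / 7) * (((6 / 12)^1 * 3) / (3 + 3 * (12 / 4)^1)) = -3 / 2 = -1.50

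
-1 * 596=-596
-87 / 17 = -5.12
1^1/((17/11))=11/17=0.65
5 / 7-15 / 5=-16 / 7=-2.29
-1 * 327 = -327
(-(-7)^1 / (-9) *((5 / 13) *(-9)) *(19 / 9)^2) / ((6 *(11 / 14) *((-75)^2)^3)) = 17689 / 1236915087890625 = 0.00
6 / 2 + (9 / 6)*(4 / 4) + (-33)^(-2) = 9803 / 2178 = 4.50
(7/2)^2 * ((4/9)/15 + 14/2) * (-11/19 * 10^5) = -2557555000/513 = -4985487.33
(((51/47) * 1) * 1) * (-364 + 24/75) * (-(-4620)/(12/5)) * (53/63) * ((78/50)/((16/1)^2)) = -292860139/75200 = -3894.42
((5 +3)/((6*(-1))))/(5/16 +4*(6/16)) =-64/87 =-0.74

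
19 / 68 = 0.28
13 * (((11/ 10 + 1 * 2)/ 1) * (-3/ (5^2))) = -1209/ 250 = -4.84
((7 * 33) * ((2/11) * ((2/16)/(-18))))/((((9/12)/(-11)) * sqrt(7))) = 11 * sqrt(7)/18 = 1.62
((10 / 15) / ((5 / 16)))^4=1048576 / 50625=20.71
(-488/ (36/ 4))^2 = 238144/ 81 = 2940.05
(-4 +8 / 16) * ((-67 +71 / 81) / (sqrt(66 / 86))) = 18746 * sqrt(1419) / 2673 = 264.18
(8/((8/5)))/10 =1/2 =0.50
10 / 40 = 1 / 4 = 0.25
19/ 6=3.17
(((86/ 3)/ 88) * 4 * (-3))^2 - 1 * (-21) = 4390/ 121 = 36.28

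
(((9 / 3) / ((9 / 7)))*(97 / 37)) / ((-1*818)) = -679 / 90798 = -0.01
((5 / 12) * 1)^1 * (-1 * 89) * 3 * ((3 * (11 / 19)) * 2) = -14685 / 38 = -386.45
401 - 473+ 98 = 26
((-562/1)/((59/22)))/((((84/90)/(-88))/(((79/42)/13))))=107443160/37583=2858.82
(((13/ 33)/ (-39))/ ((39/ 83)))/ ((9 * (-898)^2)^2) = -83/ 203371535271103056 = -0.00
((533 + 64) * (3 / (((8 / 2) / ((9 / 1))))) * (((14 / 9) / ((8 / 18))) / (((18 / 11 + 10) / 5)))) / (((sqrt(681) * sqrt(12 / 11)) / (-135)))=-279261675 * sqrt(2497) / 464896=-30016.83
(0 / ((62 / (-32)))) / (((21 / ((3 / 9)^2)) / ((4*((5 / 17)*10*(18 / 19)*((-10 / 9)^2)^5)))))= 0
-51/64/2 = -51/128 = -0.40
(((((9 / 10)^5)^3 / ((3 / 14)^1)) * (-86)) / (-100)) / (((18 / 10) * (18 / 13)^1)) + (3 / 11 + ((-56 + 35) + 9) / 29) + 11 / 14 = 21798378254099774947 / 22330000000000000000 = 0.98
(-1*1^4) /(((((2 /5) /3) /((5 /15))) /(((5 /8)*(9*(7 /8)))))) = -1575 /128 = -12.30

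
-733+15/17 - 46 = -13228/17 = -778.12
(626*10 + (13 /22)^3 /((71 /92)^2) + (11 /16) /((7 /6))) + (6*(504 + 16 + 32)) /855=223621856217773 /35694917720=6264.81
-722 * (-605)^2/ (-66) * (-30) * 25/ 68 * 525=-788305546875/ 34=-23185457261.03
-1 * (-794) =794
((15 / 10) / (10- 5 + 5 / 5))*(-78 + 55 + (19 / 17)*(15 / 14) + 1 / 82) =-106315 / 19516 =-5.45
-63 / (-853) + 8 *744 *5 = 25385343 / 853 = 29760.07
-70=-70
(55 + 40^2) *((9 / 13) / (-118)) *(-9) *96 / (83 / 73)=469728720 / 63661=7378.59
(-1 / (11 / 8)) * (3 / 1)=-24 / 11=-2.18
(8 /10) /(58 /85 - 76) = -34 /3201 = -0.01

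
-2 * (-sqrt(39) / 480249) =2 * sqrt(39) / 480249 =0.00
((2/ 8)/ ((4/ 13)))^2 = 169/ 256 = 0.66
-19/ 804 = -0.02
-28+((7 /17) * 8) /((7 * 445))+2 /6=-627871 /22695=-27.67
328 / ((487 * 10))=164 / 2435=0.07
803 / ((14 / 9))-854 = -4729 / 14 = -337.79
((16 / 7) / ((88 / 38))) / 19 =4 / 77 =0.05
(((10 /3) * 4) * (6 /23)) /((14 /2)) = 80 /161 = 0.50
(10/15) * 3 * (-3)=-6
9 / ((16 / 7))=3.94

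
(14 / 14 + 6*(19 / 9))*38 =519.33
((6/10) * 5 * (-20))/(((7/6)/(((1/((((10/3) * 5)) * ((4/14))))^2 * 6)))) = -1701/125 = -13.61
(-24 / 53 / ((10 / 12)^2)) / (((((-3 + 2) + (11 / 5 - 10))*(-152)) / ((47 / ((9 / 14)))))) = -1974 / 55385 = -0.04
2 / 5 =0.40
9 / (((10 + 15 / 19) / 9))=1539 / 205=7.51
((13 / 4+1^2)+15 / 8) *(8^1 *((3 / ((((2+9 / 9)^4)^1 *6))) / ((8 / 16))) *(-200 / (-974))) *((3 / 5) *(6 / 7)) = 280 / 4383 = 0.06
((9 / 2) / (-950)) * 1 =-9 / 1900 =-0.00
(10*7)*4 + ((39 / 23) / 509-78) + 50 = 2950203 / 11707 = 252.00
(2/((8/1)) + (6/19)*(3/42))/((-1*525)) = -29/55860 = -0.00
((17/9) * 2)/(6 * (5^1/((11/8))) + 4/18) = 0.17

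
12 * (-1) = -12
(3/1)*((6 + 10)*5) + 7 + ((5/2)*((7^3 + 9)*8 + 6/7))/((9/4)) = 212741/63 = 3376.84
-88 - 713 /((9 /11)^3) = -1013155 /729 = -1389.79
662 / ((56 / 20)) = 1655 / 7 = 236.43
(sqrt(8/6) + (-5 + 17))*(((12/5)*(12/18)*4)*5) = 64*sqrt(3)/3 + 384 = 420.95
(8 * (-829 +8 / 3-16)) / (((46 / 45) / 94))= -14252280 / 23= -619664.35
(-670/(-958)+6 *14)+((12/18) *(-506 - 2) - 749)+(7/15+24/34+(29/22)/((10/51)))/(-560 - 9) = -204475913337/203868148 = -1002.98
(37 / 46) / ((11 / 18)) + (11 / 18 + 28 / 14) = 17885 / 4554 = 3.93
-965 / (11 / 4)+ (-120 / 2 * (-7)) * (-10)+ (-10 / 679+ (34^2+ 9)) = -25289465 / 7469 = -3385.92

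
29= 29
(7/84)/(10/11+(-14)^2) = 0.00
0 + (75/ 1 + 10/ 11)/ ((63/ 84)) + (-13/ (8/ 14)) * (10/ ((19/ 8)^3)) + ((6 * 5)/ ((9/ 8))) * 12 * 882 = 63903242500/ 226347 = 282324.23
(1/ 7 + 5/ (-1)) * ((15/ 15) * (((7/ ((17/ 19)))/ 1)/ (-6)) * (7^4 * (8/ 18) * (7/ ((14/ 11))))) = 1003618/ 27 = 37171.04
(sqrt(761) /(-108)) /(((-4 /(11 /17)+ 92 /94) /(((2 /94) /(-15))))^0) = -sqrt(761) /108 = -0.26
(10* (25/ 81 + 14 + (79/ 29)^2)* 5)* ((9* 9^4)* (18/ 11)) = 971185464000/ 9251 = 104981673.76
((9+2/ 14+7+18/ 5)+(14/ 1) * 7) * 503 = 2072863/ 35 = 59224.66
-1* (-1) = 1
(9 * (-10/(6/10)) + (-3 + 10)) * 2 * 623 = -178178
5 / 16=0.31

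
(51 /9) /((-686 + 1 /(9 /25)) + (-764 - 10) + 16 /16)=-51 /13106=-0.00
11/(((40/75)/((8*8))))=1320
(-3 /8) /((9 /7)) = -7 /24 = -0.29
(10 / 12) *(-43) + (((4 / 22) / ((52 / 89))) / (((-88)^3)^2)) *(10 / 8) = -35.83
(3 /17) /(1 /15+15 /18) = 0.20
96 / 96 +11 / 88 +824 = 6601 / 8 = 825.12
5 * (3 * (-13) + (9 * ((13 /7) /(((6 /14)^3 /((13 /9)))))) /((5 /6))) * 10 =148070 /9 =16452.22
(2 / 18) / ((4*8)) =1 / 288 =0.00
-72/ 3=-24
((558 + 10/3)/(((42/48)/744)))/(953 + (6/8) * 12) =1670528/3367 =496.15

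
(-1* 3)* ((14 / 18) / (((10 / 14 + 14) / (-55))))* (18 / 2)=8085 / 103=78.50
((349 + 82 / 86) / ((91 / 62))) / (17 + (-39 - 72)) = -466488 / 183911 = -2.54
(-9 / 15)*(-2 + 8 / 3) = -2 / 5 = -0.40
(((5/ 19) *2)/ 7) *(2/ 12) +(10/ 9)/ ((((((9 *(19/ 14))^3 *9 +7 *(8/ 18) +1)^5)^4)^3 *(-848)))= 755401924189817654658648886232963432260633341343516236723945185265906216049750819950591004144158396127404221318599460523967999033905612719313428646413073090289921570870101894271902630314561273437083766455129138018600938974551278315239829217409703405647125070895482250258244612774945640775981974504390729969652722129339336883529294953686036662861303720209707639086384887487819165905146505844189187290812299886310056036031156179479465518926256169289556639691564409440112851427926853723089082390011205179145533943478161305/ 60281073550347448841760181121390481894398540639212595690570825784219316040770115432057162130703840010966856861224236949812646322905667895001211605983763232605135741355434131162897829899101989620279284563119305213884354930169192009556138371549294331770641379038625655757444545492985152335434434122484011067315385604763678595516390907654894317645981427033968154442077152338035706361591448919889316540726276999060072333163206981633044643704418962348172242470859413502756951165188023253647154443016690037062547678172217308747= 0.01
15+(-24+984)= 975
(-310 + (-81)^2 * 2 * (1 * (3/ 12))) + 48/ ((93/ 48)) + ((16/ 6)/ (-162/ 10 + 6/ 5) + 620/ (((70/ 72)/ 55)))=743495033/ 19530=38069.38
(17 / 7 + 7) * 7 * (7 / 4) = 231 / 2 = 115.50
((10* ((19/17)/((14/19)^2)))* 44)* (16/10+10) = 10506.70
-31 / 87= -0.36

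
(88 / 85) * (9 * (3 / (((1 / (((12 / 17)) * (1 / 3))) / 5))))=9504 / 289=32.89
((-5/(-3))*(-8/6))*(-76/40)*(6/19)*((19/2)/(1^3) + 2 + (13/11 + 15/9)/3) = 4930/297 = 16.60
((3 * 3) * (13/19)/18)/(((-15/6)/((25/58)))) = -65/1102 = -0.06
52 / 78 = 2 / 3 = 0.67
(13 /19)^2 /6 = 169 /2166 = 0.08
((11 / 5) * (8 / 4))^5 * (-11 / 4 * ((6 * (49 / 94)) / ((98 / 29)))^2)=-26817890418 / 6903125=-3884.89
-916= -916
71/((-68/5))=-355/68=-5.22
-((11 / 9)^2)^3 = -1771561 / 531441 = -3.33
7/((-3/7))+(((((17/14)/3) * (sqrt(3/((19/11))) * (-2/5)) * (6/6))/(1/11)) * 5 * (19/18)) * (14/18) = -49/3 - 187 * sqrt(627)/486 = -25.97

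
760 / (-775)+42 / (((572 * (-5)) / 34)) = -32803 / 22165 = -1.48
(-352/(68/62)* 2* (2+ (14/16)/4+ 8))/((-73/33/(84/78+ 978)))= 46835616168/16133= 2903094.04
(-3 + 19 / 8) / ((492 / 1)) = -5 / 3936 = -0.00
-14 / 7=-2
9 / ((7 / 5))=6.43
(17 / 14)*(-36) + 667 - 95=3698 / 7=528.29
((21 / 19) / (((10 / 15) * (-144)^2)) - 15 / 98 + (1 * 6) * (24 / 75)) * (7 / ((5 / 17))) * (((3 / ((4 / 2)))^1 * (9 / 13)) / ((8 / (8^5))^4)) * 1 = 2656766116987536408576 / 216125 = 12292729286234986.27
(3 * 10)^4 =810000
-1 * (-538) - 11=527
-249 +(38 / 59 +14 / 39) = -570641 / 2301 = -248.00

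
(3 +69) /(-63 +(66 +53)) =1.29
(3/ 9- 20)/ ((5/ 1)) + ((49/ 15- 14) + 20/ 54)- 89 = -2789/ 27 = -103.30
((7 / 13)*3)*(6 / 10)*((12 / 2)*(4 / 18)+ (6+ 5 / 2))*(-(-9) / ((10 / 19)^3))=76484709 / 130000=588.34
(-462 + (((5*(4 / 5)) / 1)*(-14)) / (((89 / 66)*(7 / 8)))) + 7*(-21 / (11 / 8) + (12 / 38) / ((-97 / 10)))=-1112525298 / 1804297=-616.60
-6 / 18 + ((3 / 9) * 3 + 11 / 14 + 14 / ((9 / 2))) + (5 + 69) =9899 / 126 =78.56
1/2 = 0.50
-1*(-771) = 771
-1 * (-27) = 27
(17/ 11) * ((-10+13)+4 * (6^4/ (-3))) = -29325/ 11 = -2665.91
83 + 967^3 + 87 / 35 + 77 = 31648092892 / 35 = 904231225.49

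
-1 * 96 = -96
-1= -1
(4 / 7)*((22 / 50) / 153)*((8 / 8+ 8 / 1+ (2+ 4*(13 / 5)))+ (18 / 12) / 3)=1606 / 44625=0.04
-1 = -1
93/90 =31/30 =1.03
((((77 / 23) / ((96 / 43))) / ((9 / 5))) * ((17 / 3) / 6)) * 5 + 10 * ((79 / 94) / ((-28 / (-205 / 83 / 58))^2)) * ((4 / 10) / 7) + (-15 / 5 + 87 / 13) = 3312194347729051457 / 434311765381795392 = 7.63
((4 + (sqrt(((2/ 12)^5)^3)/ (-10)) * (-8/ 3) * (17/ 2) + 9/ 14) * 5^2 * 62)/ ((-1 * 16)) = -449.78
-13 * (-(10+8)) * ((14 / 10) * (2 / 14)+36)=42354 / 5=8470.80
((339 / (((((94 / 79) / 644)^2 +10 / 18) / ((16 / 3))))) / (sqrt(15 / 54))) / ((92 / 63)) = 21631211236656*sqrt(10) / 16177395505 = 4228.36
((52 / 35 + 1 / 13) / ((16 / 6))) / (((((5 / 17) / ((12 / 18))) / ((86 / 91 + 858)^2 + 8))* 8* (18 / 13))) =1025662050549 / 11593400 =88469.48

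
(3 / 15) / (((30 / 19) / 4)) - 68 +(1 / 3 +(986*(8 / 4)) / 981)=-1597799 / 24525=-65.15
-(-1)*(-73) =-73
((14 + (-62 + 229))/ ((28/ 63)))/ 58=1629/ 232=7.02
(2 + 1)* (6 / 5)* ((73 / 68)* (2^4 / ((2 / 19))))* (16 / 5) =798912 / 425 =1879.79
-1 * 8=-8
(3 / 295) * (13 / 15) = 13 / 1475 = 0.01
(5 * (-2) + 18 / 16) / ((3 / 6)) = -71 / 4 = -17.75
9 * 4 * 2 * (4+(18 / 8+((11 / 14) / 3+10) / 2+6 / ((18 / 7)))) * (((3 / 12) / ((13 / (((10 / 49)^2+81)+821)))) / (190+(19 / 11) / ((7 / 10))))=3430630368 / 38548055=89.00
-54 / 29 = -1.86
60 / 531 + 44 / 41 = 8608 / 7257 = 1.19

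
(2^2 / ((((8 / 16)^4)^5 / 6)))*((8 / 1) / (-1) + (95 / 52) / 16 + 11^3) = 432864362496 / 13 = 33297258653.54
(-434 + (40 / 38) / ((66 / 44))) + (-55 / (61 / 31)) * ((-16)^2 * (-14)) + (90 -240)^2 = 425036962 / 3477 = 122242.44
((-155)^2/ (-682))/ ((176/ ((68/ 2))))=-13175/ 1936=-6.81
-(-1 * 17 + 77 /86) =1385 /86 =16.10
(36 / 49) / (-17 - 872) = -36 / 43561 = -0.00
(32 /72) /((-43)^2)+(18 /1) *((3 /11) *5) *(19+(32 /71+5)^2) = 1103264574164 /922760091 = 1195.61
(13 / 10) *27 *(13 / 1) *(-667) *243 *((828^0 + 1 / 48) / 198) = -1342192761 / 3520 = -381304.76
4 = 4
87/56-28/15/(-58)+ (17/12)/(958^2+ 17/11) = 18570304639/11710688360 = 1.59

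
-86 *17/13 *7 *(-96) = 982464/13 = 75574.15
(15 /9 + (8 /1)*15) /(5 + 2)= 365 /21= 17.38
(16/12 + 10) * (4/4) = 34/3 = 11.33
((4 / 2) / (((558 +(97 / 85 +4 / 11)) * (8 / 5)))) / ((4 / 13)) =60775 / 8370192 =0.01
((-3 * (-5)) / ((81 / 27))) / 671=5 / 671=0.01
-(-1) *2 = 2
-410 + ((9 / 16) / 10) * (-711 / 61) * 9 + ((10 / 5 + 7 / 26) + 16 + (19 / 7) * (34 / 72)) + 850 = 3626226131 / 7993440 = 453.65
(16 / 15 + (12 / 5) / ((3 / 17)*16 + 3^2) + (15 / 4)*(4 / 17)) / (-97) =-36767 / 1657245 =-0.02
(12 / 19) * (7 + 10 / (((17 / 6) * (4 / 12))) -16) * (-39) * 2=-25272 / 323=-78.24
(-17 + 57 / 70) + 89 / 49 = -7041 / 490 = -14.37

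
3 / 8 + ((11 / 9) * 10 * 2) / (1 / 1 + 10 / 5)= 1841 / 216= 8.52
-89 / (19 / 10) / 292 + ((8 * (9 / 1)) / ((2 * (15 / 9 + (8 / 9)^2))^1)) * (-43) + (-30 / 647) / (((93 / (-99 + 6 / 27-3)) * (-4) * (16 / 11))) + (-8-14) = -259985114432563 / 398591477352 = -652.26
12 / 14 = 6 / 7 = 0.86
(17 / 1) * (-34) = -578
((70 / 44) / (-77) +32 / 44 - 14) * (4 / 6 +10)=-51472 / 363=-141.80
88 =88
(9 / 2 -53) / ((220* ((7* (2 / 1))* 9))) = -97 / 55440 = -0.00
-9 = -9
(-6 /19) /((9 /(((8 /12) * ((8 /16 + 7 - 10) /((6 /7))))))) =35 /513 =0.07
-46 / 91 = -0.51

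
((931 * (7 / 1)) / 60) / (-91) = -931 / 780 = -1.19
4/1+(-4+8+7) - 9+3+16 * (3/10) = 69/5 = 13.80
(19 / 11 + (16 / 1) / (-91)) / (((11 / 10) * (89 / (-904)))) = -14039120 / 979979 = -14.33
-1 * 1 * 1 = -1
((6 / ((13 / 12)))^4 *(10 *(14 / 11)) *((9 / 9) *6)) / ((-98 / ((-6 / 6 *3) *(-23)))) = -111257763840 / 2199197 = -50590.18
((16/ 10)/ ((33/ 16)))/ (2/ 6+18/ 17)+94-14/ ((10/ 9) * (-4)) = 1526187/ 15620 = 97.71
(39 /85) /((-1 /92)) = -42.21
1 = 1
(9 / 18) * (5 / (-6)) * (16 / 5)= -4 / 3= -1.33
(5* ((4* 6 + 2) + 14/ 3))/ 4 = 115/ 3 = 38.33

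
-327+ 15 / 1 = -312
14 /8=7 /4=1.75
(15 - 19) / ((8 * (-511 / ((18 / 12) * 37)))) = 111 / 2044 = 0.05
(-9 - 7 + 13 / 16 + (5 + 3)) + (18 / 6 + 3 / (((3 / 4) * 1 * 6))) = -169 / 48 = -3.52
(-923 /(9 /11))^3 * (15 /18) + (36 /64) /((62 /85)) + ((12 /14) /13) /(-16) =-236198008432462919 /197424864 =-1196394434.05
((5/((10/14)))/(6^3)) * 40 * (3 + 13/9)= 1400/243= 5.76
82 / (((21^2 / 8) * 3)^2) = 5248 / 1750329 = 0.00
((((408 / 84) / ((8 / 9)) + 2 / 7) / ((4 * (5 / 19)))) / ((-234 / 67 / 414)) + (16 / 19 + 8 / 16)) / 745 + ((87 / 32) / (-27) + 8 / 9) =-20974229 / 264981600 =-0.08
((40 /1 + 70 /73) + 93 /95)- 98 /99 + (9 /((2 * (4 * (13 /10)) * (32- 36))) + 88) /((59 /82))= 686479616351 /4212762840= 162.95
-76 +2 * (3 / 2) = -73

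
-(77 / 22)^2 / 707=-7 / 404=-0.02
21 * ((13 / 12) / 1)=91 / 4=22.75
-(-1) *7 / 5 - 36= -173 / 5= -34.60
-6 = -6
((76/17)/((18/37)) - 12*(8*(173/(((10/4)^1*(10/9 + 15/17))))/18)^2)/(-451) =1013078786674/160475101875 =6.31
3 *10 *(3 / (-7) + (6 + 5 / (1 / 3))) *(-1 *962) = -4155840 / 7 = -593691.43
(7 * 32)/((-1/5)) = -1120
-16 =-16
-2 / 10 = -1 / 5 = -0.20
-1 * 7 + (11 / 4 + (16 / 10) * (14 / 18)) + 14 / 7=-181 / 180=-1.01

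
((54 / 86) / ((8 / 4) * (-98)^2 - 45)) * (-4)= -108 / 824009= -0.00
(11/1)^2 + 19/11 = 1350/11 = 122.73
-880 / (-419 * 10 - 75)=176 / 853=0.21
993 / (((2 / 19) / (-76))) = -716946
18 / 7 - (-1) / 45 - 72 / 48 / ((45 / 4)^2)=12199 / 4725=2.58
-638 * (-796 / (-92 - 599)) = -507848 / 691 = -734.95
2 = 2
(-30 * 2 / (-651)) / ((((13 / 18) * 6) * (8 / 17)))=255 / 5642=0.05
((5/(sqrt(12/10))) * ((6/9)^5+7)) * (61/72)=528565 * sqrt(30)/104976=27.58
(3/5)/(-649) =-3/3245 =-0.00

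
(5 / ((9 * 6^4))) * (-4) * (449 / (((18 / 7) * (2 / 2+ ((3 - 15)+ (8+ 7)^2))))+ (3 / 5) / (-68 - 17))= -1324219 / 954756720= -0.00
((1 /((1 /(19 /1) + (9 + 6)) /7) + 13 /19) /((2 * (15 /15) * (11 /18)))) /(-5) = -11241 /59774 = -0.19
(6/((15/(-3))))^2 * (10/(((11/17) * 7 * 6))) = 204/385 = 0.53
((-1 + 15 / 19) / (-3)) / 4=1 / 57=0.02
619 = 619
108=108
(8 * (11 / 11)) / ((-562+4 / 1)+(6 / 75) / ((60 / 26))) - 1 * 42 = -8790954 / 209237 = -42.01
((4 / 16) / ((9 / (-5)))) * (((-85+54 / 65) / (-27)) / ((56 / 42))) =-5471 / 16848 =-0.32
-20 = -20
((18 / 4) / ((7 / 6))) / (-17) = -27 / 119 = -0.23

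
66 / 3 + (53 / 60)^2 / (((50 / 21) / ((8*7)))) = 302641 / 7500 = 40.35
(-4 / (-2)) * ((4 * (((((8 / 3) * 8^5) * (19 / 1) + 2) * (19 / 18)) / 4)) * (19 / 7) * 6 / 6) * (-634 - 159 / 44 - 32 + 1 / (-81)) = -2145562865456257 / 336798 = -6370473890.75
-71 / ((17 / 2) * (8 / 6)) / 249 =-71 / 2822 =-0.03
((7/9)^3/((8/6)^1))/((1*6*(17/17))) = 343/5832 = 0.06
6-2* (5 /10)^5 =95 /16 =5.94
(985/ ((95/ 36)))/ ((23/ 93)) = 659556/ 437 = 1509.28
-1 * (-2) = 2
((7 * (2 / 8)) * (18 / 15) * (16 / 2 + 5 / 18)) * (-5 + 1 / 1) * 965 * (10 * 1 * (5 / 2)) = -1677491.67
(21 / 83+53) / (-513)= -4420 / 42579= -0.10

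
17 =17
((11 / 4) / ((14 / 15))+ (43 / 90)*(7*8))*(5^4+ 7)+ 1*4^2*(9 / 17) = 100567567 / 5355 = 18780.12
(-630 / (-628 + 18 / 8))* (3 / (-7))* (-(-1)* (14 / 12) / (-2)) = 630 / 2503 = 0.25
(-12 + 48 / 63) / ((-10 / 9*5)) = 354 / 175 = 2.02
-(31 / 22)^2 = -961 / 484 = -1.99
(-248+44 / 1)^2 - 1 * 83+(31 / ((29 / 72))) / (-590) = 355313699 / 8555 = 41532.87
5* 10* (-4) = -200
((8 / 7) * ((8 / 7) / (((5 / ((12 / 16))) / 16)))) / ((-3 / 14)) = -512 / 35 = -14.63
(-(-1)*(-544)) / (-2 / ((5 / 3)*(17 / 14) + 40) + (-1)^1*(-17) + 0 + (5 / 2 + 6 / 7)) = -26.79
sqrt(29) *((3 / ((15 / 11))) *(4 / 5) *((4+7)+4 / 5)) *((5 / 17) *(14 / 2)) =18172 *sqrt(29) / 425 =230.26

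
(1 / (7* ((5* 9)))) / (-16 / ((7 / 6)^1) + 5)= -0.00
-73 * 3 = -219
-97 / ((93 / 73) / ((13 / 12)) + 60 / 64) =-1472848 / 32091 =-45.90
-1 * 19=-19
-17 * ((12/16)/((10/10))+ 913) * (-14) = 434945/2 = 217472.50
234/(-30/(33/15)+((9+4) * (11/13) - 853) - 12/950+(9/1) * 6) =-611325/2094308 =-0.29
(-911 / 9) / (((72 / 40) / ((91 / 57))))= -414505 / 4617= -89.78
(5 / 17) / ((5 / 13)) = 13 / 17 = 0.76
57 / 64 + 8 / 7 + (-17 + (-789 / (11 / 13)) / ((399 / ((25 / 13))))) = -1822145 / 93632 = -19.46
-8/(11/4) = -32/11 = -2.91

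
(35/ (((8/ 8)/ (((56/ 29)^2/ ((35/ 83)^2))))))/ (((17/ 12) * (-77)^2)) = 5290752/ 60547795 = 0.09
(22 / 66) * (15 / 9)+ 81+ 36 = 1058 / 9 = 117.56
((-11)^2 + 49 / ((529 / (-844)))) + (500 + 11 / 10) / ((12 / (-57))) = -49459441 / 21160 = -2337.40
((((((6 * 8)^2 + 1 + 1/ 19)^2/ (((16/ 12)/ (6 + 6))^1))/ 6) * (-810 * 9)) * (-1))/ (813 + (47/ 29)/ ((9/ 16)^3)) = 88683577334649072/ 1254846469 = 70672850.84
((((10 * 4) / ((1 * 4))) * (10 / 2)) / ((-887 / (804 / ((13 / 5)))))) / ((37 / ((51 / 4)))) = -2562750 / 426647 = -6.01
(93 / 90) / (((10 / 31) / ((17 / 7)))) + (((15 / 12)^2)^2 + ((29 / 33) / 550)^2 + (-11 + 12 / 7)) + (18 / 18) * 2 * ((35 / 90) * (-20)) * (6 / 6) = -2157688082257 / 147581280000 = -14.62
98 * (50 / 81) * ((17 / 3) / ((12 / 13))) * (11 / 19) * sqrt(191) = 2977975 * sqrt(191) / 13851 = 2971.37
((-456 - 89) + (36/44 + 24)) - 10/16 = -520.81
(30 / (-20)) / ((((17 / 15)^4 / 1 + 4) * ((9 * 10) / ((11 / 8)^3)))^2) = -6726395671875 / 171563836906668032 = -0.00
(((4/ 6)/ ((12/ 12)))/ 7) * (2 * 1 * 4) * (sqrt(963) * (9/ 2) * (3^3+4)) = 2232 * sqrt(107)/ 7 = 3298.28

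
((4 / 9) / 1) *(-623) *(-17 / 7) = 672.44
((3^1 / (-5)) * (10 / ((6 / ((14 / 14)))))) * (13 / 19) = -13 / 19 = -0.68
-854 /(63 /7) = -854 /9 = -94.89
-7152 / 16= -447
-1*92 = -92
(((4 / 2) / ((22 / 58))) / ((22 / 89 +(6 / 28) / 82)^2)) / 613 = 605468819872 / 4392548856047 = 0.14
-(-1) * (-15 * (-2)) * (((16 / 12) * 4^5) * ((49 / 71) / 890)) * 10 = 2007040 / 6319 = 317.62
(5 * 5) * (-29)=-725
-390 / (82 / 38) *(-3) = 22230 / 41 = 542.20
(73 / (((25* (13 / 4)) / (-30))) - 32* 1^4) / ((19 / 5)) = -3832 / 247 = -15.51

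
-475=-475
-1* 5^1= -5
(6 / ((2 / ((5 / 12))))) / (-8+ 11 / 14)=-35 / 202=-0.17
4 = 4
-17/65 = -0.26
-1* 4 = -4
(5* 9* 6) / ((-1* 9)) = -30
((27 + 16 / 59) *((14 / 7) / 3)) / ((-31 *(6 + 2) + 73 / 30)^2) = 965400 / 3202088651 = 0.00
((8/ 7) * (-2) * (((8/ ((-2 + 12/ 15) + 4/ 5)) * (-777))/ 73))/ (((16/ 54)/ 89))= -10669320/ 73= -146155.07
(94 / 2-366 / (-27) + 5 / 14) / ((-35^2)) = -307 / 6174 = -0.05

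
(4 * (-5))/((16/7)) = -35/4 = -8.75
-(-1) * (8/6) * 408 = 544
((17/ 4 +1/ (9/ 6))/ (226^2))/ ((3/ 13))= 767/ 1838736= 0.00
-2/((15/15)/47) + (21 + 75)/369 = -11530/123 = -93.74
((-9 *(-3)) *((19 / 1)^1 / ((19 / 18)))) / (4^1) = 243 / 2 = 121.50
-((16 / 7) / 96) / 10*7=-1 / 60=-0.02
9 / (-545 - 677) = -9 / 1222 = -0.01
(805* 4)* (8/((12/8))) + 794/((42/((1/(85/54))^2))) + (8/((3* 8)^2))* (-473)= 62538837673/3641400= 17174.39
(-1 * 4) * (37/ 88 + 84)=-7429/ 22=-337.68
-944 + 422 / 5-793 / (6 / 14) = -40649 / 15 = -2709.93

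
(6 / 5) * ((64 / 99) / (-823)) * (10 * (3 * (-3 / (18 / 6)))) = 256 / 9053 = 0.03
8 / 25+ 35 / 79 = 1507 / 1975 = 0.76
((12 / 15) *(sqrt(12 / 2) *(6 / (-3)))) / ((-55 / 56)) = 448 *sqrt(6) / 275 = 3.99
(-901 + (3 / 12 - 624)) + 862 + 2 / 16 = -5301 / 8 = -662.62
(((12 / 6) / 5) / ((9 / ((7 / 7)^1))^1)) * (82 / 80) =41 / 900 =0.05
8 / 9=0.89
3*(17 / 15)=17 / 5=3.40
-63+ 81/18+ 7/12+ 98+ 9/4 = 127/3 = 42.33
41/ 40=1.02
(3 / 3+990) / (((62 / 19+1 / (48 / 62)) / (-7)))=-3163272 / 2077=-1523.00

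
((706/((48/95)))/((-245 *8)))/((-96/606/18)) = 2032221/25088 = 81.00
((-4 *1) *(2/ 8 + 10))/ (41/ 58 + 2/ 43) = -102254/ 1879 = -54.42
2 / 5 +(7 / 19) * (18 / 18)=73 / 95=0.77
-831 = -831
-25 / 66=-0.38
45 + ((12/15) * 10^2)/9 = 485/9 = 53.89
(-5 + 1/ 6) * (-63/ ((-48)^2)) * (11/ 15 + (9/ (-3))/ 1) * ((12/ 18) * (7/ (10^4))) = -24157/ 172800000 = -0.00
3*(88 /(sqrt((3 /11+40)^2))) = 2904 /443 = 6.56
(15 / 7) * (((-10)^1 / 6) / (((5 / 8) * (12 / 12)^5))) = -40 / 7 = -5.71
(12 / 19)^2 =144 / 361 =0.40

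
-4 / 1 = -4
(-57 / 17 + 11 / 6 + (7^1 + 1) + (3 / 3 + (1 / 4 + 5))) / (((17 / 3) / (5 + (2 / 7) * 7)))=18179 / 1156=15.73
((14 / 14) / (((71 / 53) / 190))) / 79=10070 / 5609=1.80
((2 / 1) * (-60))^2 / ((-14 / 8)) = -57600 / 7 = -8228.57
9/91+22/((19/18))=36207/1729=20.94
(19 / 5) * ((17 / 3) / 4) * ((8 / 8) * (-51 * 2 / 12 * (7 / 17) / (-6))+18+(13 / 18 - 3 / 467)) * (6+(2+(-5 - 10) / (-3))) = 1362394943 / 1008720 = 1350.62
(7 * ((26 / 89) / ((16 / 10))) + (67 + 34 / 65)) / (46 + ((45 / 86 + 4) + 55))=68458537 / 104997750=0.65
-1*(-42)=42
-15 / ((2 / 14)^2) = -735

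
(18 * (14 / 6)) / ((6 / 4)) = 28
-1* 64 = -64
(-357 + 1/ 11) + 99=-2837/ 11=-257.91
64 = 64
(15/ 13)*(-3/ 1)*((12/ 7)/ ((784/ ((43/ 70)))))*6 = -3483/ 124852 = -0.03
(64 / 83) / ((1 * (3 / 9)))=192 / 83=2.31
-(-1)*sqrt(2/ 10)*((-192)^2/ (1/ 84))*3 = 9289728*sqrt(5)/ 5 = 4154492.66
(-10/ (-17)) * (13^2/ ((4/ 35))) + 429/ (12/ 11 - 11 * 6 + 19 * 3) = 804193/ 986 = 815.61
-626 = -626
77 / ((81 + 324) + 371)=0.10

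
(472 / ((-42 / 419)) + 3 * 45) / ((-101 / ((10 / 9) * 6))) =1920980 / 6363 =301.90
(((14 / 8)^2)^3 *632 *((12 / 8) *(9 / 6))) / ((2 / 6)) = 250945317 / 2048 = 122531.89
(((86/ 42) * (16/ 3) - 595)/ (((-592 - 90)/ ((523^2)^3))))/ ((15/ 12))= 48583729245574546486/ 3465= 14021278281551095.67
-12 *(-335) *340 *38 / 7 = 51938400 / 7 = 7419771.43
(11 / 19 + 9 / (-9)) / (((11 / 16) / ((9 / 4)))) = -288 / 209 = -1.38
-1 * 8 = -8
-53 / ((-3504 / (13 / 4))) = 689 / 14016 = 0.05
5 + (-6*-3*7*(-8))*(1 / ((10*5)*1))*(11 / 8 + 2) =-1576 / 25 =-63.04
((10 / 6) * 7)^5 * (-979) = -51418915625 / 243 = -211600475.82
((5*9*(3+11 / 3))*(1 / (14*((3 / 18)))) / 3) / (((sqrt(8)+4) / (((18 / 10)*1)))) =270 / 7-135*sqrt(2) / 7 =11.30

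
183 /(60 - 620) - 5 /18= -3047 /5040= -0.60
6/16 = 3/8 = 0.38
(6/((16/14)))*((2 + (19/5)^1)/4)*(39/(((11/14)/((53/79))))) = 253.50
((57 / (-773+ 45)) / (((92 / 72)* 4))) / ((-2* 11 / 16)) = 513 / 46046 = 0.01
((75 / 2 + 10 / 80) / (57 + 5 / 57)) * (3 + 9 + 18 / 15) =566181 / 65080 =8.70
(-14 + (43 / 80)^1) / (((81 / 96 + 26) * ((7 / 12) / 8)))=-206784 / 30065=-6.88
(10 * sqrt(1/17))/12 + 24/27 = 5 * sqrt(17)/102 + 8/9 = 1.09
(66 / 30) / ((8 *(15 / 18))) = 33 / 100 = 0.33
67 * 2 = 134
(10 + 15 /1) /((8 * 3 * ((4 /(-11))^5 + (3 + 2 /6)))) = 4026275 /12859504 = 0.31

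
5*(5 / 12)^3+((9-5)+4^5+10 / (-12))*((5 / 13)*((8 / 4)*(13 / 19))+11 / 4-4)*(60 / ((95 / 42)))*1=-12300136295 / 623808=-19717.82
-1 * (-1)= 1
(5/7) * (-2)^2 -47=-309/7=-44.14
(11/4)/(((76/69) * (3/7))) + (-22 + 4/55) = -16.10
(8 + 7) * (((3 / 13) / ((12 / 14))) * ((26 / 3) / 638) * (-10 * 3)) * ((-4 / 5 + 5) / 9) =-245 / 319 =-0.77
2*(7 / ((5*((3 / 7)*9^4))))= 98 / 98415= 0.00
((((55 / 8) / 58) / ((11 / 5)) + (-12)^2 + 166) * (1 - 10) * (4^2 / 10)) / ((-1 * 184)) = 11259 / 464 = 24.27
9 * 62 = 558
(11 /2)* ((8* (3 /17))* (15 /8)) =14.56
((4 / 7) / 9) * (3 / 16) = 1 / 84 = 0.01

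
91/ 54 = 1.69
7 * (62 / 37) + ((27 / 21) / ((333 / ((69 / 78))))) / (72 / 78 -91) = 7114973 / 606578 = 11.73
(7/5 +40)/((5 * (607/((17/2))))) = 3519/30350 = 0.12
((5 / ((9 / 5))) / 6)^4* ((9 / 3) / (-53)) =-390625 / 150220656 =-0.00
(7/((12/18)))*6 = 63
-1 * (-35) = 35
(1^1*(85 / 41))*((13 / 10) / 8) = 221 / 656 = 0.34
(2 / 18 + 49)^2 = 195364 / 81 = 2411.90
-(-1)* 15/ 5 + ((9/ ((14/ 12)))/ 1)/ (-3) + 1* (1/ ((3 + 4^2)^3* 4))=82315/ 192052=0.43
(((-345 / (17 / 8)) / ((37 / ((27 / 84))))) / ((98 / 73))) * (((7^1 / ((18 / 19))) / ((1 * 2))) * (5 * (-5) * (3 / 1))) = 35888625 / 123284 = 291.11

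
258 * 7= 1806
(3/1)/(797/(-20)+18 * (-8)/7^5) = -1008420/13398059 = -0.08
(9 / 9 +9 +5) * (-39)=-585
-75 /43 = -1.74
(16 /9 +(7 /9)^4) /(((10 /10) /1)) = 14065 /6561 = 2.14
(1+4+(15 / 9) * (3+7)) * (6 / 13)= 10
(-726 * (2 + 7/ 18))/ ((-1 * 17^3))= 5203/ 14739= 0.35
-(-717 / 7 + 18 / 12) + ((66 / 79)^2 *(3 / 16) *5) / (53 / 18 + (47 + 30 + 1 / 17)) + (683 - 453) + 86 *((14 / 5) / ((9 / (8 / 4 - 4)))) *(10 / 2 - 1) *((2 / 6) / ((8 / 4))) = 295.26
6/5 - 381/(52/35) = -66363/260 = -255.24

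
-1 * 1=-1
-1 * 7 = -7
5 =5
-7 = -7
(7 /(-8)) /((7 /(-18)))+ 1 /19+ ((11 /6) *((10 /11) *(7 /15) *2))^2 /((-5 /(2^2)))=11291 /30780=0.37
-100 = -100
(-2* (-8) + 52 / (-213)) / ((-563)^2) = 3356 / 67514397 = 0.00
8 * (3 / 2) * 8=96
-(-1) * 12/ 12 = 1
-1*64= -64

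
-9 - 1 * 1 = -10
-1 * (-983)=983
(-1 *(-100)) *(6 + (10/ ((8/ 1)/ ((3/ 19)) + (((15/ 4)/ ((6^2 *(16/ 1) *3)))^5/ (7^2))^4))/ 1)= 3216351192873936273555338214783607111695545504530322370079559652105035192861400/ 5189866043703166810832392873111552876621262385229394907134745938493287093809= 619.74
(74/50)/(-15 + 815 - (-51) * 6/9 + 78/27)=333/188300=0.00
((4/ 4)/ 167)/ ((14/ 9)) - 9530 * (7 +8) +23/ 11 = -3676334227/ 25718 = -142947.91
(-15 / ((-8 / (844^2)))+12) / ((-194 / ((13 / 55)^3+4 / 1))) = -27629.92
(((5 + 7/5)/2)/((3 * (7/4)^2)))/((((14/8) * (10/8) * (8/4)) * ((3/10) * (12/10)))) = 2048/9261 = 0.22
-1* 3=-3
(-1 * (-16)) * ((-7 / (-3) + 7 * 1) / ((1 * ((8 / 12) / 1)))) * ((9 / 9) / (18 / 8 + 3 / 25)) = 22400 / 237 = 94.51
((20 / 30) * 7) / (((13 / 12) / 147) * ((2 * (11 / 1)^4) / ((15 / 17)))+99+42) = 61740 / 5101091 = 0.01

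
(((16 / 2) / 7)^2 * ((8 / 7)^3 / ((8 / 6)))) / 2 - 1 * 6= -88554 / 16807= -5.27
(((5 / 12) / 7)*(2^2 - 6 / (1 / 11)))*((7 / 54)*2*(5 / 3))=-775 / 486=-1.59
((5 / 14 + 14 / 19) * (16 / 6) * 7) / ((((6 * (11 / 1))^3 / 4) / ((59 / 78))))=5723 / 26629317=0.00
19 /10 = 1.90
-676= -676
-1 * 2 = -2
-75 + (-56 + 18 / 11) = -1423 / 11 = -129.36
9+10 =19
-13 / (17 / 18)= -234 / 17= -13.76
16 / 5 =3.20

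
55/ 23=2.39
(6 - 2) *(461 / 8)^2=212521 / 16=13282.56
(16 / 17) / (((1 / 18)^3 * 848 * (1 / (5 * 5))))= 145800 / 901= 161.82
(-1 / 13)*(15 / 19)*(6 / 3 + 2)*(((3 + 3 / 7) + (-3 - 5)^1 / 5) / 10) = -384 / 8645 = -0.04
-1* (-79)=79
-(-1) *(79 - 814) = -735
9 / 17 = 0.53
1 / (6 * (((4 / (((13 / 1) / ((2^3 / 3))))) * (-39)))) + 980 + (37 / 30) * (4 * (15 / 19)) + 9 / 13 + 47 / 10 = 234578509 / 237120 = 989.28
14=14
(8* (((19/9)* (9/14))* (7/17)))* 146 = 11096/17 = 652.71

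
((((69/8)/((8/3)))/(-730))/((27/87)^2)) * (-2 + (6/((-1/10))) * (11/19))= 6750707/3994560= 1.69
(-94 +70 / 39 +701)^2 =563730049 / 1521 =370631.20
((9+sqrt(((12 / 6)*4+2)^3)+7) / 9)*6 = 31.75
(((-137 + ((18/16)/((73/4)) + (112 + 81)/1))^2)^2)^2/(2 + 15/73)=20144174272914118099951687890625/455329577363101952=44240864802969.24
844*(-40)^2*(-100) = -135040000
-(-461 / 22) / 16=461 / 352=1.31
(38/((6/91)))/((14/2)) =247/3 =82.33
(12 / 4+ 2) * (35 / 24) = 175 / 24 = 7.29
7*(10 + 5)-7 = 98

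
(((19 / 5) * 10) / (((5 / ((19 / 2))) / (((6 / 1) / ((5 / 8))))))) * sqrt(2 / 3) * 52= 300352 * sqrt(6) / 25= 29428.37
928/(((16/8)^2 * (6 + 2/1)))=29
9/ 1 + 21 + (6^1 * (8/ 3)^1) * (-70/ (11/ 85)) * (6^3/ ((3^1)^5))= -7662.93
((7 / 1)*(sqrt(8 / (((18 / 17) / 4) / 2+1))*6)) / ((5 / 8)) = 192*sqrt(2618) / 55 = 178.62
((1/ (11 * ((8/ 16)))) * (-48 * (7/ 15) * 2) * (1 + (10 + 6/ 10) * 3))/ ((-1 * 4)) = 18368/ 275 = 66.79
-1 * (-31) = 31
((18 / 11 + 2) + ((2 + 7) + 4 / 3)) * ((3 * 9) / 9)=461 / 11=41.91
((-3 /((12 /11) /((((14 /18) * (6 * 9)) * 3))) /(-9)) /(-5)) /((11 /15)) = -21 /2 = -10.50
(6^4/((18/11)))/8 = 99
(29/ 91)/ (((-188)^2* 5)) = 0.00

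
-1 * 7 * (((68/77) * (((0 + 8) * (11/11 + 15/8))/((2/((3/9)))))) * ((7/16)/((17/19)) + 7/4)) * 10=-23345/44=-530.57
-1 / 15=-0.07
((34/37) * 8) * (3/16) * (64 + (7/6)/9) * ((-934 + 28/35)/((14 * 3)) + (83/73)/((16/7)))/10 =-156828752869/816782400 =-192.01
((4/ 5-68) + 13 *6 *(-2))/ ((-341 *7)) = 36/ 385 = 0.09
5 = 5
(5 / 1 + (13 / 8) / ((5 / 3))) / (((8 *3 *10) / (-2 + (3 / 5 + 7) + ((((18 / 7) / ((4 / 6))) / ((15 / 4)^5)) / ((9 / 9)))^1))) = 65935559 / 472500000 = 0.14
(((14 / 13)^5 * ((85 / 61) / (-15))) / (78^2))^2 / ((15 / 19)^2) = 1886103056186944 / 2403126589552956592875225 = 0.00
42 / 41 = 1.02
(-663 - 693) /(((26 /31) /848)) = -17823264 /13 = -1371020.31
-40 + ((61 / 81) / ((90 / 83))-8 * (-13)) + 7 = 522653 / 7290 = 71.69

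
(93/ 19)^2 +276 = 108285/ 361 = 299.96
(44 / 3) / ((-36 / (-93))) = 341 / 9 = 37.89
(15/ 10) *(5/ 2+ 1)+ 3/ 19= 411/ 76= 5.41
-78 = -78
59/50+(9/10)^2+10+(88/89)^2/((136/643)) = 223696143/13465700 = 16.61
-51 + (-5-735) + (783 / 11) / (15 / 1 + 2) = -147134 / 187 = -786.81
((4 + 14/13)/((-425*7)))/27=-22/348075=-0.00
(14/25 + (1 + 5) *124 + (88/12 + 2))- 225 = 39667/75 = 528.89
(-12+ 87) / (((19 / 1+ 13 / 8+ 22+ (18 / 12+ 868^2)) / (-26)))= -3120 / 1205549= -0.00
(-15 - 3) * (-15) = 270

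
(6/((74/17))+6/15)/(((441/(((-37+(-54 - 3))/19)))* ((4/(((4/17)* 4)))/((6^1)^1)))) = -35344/1254855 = -0.03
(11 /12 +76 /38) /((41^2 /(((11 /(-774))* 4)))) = -385 /3903282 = -0.00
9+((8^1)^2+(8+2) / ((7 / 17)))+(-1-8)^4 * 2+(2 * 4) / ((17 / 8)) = 1573543 / 119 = 13223.05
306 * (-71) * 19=-412794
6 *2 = 12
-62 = -62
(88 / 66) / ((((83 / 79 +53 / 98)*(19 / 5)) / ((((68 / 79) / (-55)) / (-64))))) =833 / 15450534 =0.00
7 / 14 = 1 / 2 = 0.50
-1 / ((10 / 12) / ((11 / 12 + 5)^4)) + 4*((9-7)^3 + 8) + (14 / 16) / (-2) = -24313321 / 17280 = -1407.02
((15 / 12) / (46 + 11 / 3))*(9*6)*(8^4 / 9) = 92160 / 149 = 618.52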